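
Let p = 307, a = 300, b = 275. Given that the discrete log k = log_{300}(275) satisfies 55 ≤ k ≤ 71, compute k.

Compute 300^55 mod 307 = 238, then multiply by 300 repeatedly:
  300^55=238  300^56=176  300^57=303  300^58=28  300^59=111
  300^60=144  300^61=220  300^62=302  300^63=35  300^64=62
  300^65=180  300^66=275
Found 275 at exponent 66.

66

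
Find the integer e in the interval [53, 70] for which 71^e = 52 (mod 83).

Compute 71^53 mod 83 = 5, then multiply by 71 repeatedly:
  71^53=5  71^54=23  71^55=56  71^56=75  71^57=13
  71^58=10  71^59=46  71^60=29  71^61=67  71^62=26
  71^63=20  71^64=9  71^65=58  71^66=51  71^67=52
Found 52 at exponent 67.

67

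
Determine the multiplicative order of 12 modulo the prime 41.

40

The order of 12 must divide p − 1 = 40 = 2^3 · 5.
Divisors: 1, 2, 4, 5, 8, 10, 20, 40.
Check each in increasing order: 12^1 ≡ 12;  12^2 ≡ 21;  12^4 ≡ 31;  12^5 ≡ 3;  12^8 ≡ 18;  12^10 ≡ 9;  12^20 ≡ 40;  12^40 ≡ 1.
Smallest exponent giving 1 is 40.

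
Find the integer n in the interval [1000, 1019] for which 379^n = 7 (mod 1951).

Compute 379^1000 mod 1951 = 1213, then multiply by 379 repeatedly:
  379^1000=1213  379^1001=1242  379^1002=527  379^1003=731  379^1004=7
Found 7 at exponent 1004.

1004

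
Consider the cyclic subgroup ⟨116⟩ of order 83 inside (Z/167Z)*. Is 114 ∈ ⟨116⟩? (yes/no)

yes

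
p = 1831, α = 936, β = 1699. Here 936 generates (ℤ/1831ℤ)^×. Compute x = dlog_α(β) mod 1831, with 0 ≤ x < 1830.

Baby-step giant-step with m = ceil(sqrt(1830)) = 43.
Baby table (936^j mod 1831 for j=0..42):
  0:1  1:936  2:878  3:1520  4:33  5:1592  6:1509  7:723
  8:1089  9:1268  10:360  11:56  12:1148  13:1562  14:894  15:17
  16:1264  17:278  18:206  19:561  20:1430  21:19  22:1305  23:203
  24:1415  25:627  26:952  27:1206  28:920  29:550  30:289  31:1347
  32:1064  33:1671  34:382  35:507  36:323  37:213  38:1620  39:252
  40:1504  41:1536  42:361
Giant step factor: 936^(-43) ≡ 371 (mod 1831).
Scan 1699·371^i mod 1831 for i = 0, 1, …:
  i=0: 1699   i=1: 465   i=2: 401   i=3: 460
  i=4: 377   i=5: 711   i=6: 117   i=7: 1294
  i=8: 352   i=9: 591     …   i=22: 832
  i=23: 1064
Match at i=23, j=32: x = 23·43 + 32 = 1021.

1021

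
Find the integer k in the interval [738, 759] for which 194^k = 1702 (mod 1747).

738

Compute 194^738 mod 1747 = 1702, then multiply by 194 repeatedly:
  194^738=1702
Found 1702 at exponent 738.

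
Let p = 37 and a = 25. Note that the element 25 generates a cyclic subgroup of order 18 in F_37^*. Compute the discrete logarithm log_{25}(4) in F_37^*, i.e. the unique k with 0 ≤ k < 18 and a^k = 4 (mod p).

Successive powers of 25 modulo 37:
  25^0=1  25^1=25  25^2=33  25^3=11  25^4=16  25^5=30
  25^6=10  25^7=28  25^8=34  25^9=36  25^10=12  25^11=4
So 25^11 ≡ 4 (mod 37), giving k = 11.

11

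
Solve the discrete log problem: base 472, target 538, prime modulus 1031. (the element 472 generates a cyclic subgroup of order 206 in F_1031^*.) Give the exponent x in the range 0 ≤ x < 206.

202

Baby-step giant-step with m = ceil(sqrt(206)) = 15.
Baby table (472^j mod 1031 for j=0..14):
  0:1  1:472  2:88  3:296  4:527  5:273  6:1012  7:311
  8:390  9:562  10:297  11:999  12:361  13:277  14:838
Giant step factor: 472^(-15) ≡ 692 (mod 1031).
Scan 538·692^i mod 1031 for i = 0, 1, …:
  i=0: 538   i=1: 105   i=2: 490   i=3: 912
  i=4: 132   i=5: 616   i=6: 469   i=7: 814
  i=8: 362   i=9: 1002   i=10: 552   i=11: 514
  i=12: 1024   i=13: 311
Match at i=13, j=7: x = 13·15 + 7 = 202.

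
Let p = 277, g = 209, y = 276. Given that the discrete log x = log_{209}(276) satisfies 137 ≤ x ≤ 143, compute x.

Compute 209^137 mod 277 = 110, then multiply by 209 repeatedly:
  209^137=110  209^138=276
Found 276 at exponent 138.

138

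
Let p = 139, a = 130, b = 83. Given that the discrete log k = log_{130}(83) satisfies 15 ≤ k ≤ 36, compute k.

Compute 130^15 mod 139 = 62, then multiply by 130 repeatedly:
  130^15=62  130^16=137  130^17=18  130^18=116  130^19=68
  130^20=83
Found 83 at exponent 20.

20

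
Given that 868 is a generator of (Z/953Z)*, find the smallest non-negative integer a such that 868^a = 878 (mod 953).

283

Baby-step giant-step with m = ceil(sqrt(952)) = 31.
Baby table (868^j mod 953 for j=0..30):
  0:1  1:868  2:554  3:560  4:50  5:515  6:63  7:363
  8:594  9:19  10:291  11:43  12:157  13:950  14:255  15:244
  16:226  17:803  18:361  19:764  20:817  21:124  22:896  23:80
  24:824  25:482  26:9  27:188  28:221  29:275  30:450
Giant step factor: 868^(-31) ≡ 931 (mod 953).
Scan 878·931^i mod 953 for i = 0, 1, …:
  i=0: 878   i=1: 697   i=2: 867   i=3: 939
  i=4: 308   i=5: 848   i=6: 404   i=7: 642
  i=8: 171   i=9: 50
Match at i=9, j=4: a = 9·31 + 4 = 283.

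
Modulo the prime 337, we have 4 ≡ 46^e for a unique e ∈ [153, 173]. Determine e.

160

Compute 46^153 mod 337 = 275, then multiply by 46 repeatedly:
  46^153=275  46^154=181  46^155=238  46^156=164  46^157=130
  46^158=251  46^159=88  46^160=4
Found 4 at exponent 160.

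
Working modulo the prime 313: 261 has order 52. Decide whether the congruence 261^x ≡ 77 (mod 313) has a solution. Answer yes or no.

no

77 ∈ ⟨261⟩ iff 77^52 ≡ 1 (mod 313), since |⟨261⟩| = 52.
77^52 mod 313 = 215.
Since 215 ≠ 1, 77 does not lie in the subgroup.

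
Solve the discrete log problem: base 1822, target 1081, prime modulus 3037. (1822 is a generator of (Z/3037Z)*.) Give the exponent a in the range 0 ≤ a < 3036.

Baby-step giant-step with m = ceil(sqrt(3036)) = 56.
Baby table (1822^j mod 3037 for j=0..55):
  0:1  1:1822  2:243  3:2381  4:1346  5:1553  6:2119  7:791
  8:1664  9:882  10:431  11:1736  12:1475  13:2742  14:59  15:1203
  16:2189  17:777  18:452  19:517  20:504  21:1114  22:992  23:409
  24:1133  25:2203  26:1989  27:817  28:444  29:1126  30:1597  31:288
  32:2372  33:133  34:2403  35:1949  36:825  37:2872  38:33  39:2423
  40:1945  41:2648  42:1900  43:2657  44:76  45:1807  46:246  47:1773
  48:2075  49:2622  50:83  51:2413  52:1947  53:218  54:2386  55:1345
Giant step factor: 1822^(-56) ≡ 1908 (mod 3037).
Scan 1081·1908^i mod 3037 for i = 0, 1, …:
  i=0: 1081   i=1: 425   i=2: 21   i=3: 587
  i=4: 2380   i=5: 725   i=6: 1465   i=7: 1180
  i=8: 1023   i=9: 2130     …   i=18: 997
  i=19: 1114
Match at i=19, j=21: a = 19·56 + 21 = 1085.

1085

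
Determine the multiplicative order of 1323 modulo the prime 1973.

1972

The order of 1323 must divide p − 1 = 1972 = 2^2 · 17 · 29.
Divisors: 1, 2, 4, 17, 29, 34, 58, 68, 116, 493, 986, 1972.
Check each in increasing order: 1323^1 ≡ 1323;  1323^2 ≡ 278;  1323^4 ≡ 337;  1323^17 ≡ 223;  1323^29 ≡ 789;  1323^34 ≡ 404;  1323^58 ≡ 1026;  1323^68 ≡ 1430;  1323^116 ≡ 1067;  1323^493 ≡ 259;  1323^986 ≡ 1972;  1323^1972 ≡ 1.
Smallest exponent giving 1 is 1972.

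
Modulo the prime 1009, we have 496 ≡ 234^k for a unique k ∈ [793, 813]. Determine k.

Compute 234^793 mod 1009 = 632, then multiply by 234 repeatedly:
  234^793=632  234^794=574  234^795=119  234^796=603  234^797=851
  234^798=361  234^799=727  234^800=606  234^801=544  234^802=162
  234^803=575  234^804=353  234^805=873  234^806=464  234^807=613
  234^808=164  234^809=34  234^810=893  234^811=99  234^812=968
  234^813=496
Found 496 at exponent 813.

813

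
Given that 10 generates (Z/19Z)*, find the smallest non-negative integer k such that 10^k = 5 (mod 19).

2

Successive powers of 10 modulo 19:
  10^0=1  10^1=10  10^2=5
So 10^2 ≡ 5 (mod 19), giving k = 2.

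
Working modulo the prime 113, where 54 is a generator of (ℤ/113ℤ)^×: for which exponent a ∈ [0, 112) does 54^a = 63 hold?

38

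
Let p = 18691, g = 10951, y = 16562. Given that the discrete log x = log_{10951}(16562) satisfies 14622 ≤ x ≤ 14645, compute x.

Compute 10951^14622 mod 18691 = 10845, then multiply by 10951 repeatedly:
  10951^14622=10845  10951^14623=981  10951^14624=14297  10951^14625=10631  10951^14626=12533
  10951^14627=870  10951^14628=13651  10951^14629=1483  10951^14630=16545  10951^14631=12432
  10951^14632=16279  10951^14633=15262  10951^14634=17931  10951^14635=13426  10951^14636=4720
  10951^14637=8105  10951^14638=12987  10951^14639=818  10951^14640=4929  10951^14641=16562
Found 16562 at exponent 14641.

14641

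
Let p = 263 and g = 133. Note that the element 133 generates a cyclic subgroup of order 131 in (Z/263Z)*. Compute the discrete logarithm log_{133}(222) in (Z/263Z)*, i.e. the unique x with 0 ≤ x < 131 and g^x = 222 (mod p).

Baby-step giant-step with m = ceil(sqrt(131)) = 12.
Baby table (133^j mod 263 for j=0..11):
  0:1  1:133  2:68  3:102  4:153  5:98  6:147  7:89
  8:2  9:3  10:136  11:204
Giant step factor: 133^(-12) ≡ 104 (mod 263).
Scan 222·104^i mod 263 for i = 0, 1, …:
  i=0: 222   i=1: 207   i=2: 225   i=3: 256
  i=4: 61   i=5: 32   i=6: 172   i=7: 4
  i=8: 153
Match at i=8, j=4: x = 8·12 + 4 = 100.

100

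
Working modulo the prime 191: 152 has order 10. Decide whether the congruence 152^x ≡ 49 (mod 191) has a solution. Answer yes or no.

yes

⟨152⟩ has order 10; its elements mod 191 are {1, 7, 39, 49, 82, 109, 142, 152, 184, 190}.
49 is in this set.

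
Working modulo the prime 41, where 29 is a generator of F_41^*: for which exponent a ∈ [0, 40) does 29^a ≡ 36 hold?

6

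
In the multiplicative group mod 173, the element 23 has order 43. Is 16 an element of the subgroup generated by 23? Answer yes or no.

16 ∈ ⟨23⟩ iff 16^43 ≡ 1 (mod 173), since |⟨23⟩| = 43.
16^43 mod 173 = 1.
Since 1 = 1, 16 lies in the subgroup.

yes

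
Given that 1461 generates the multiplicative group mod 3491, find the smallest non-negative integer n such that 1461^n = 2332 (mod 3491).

2805

Baby-step giant-step with m = ceil(sqrt(3490)) = 60.
Baby table (1461^j mod 3491 for j=0..59):
  0:1  1:1461  2:1520  3:444  4:2849  5:1117  6:1640  7:1214
  8:226  9:2032  10:1402  11:2596  12:1530  13:1090  14:594  15:2066
  16:2202  17:1911  18:2662  19:208  20:171  21:1970  22:1586  23:2613
  24:1930  25:2493  26:1160  27:1625  28:245  29:1863  30:2354  31:559
  32:3296  33:1367  34:335  35:695  36:3005  37:2118  38:1372  39:658
  40:1313  41:1734  42:2399  43:3466  44:1876  45:401  46:2864  47:2086
  48:3  49:892  50:1069  51:1332  52:1565  53:3351  54:1429  55:151
  56:678  57:2605  58:715  59:806
Giant step factor: 1461^(-60) ≡ 3437 (mod 3491).
Scan 2332·3437^i mod 3491 for i = 0, 1, …:
  i=0: 2332   i=1: 3239   i=2: 3135   i=3: 1769
  i=4: 2222   i=5: 2197   i=6: 56   i=7: 467
  i=8: 2710   i=9: 282     …   i=45: 833
  i=46: 401
Match at i=46, j=45: n = 46·60 + 45 = 2805.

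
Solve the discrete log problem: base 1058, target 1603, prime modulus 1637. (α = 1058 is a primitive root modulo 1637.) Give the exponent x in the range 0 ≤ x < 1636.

Baby-step giant-step with m = ceil(sqrt(1636)) = 41.
Baby table (1058^j mod 1637 for j=0..40):
  0:1  1:1058  2:1293  3:1099  4:472  5:91  6:1332  7:1436
  8:152  9:390  10:96  11:74  12:1353  13:736  14:1113  15:551
  16:186  17:348  18:1496  19:1426  20:1031  21:556  22:565  23:265
  24:443  25:512  26:1486  27:668  28:1197  29:1025  30:756  31:992
  32:219  33:885  34:1603  35:42  36:237  37:285  38:322  39:180
  40:548
Giant step factor: 1058^(-41) ≡ 601 (mod 1637).
Scan 1603·601^i mod 1637 for i = 0, 1, …:
  i=0: 1603
Match at i=0, j=34: x = 0·41 + 34 = 34.

34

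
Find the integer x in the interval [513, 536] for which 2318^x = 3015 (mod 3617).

Compute 2318^513 mod 3617 = 2399, then multiply by 2318 repeatedly:
  2318^513=2399  2318^514=1553  2318^515=939  2318^516=2785  2318^517=2902
  2318^518=2833  2318^519=2039  2318^520=2600  2318^521=878  2318^522=2450
  2318^523=410  2318^524=2726  2318^525=3586  2318^526=482  2318^527=3240
  2318^528=1428  2318^529=549  2318^530=3015
Found 3015 at exponent 530.

530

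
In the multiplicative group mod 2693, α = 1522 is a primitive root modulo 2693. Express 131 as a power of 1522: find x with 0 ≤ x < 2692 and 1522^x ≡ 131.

1203

Baby-step giant-step with m = ceil(sqrt(2692)) = 52.
Baby table (1522^j mod 2693 for j=0..51):
  0:1  1:1522  2:504  3:2276  4:874  5:2579  6:1537  7:1790
  8:1757  9:5  10:2224  11:2520  12:608  13:1677  14:2123  15:2299
  16:871  17:706  18:25  19:348  20:1828  21:347  22:306  23:2536
  24:723  25:1662  26:837  27:125  28:1740  29:1061  30:1735  31:1530
  32:1908  33:922  34:231  35:1492  36:625  37:621  38:2612  39:596
  40:2264  41:1461  42:1917  43:1155  44:2074  45:432  46:412  47:2288
  48:287  49:548  50:1919  51:1506
Giant step factor: 1522^(-52) ≡ 90 (mod 2693).
Scan 131·90^i mod 2693 for i = 0, 1, …:
  i=0: 131   i=1: 1018   i=2: 58   i=3: 2527
  i=4: 1218   i=5: 1900   i=6: 1341   i=7: 2198
  i=8: 1231   i=9: 377     …   i=22: 1516
  i=23: 1790
Match at i=23, j=7: x = 23·52 + 7 = 1203.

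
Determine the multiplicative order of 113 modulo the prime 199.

198

The order of 113 must divide p − 1 = 198 = 2 · 3^2 · 11.
Divisors: 1, 2, 3, 6, 9, 11, 18, 22, 33, 66, 99, 198.
Check each in increasing order: 113^1 ≡ 113;  113^2 ≡ 33;  113^3 ≡ 147;  113^6 ≡ 117;  113^9 ≡ 85;  113^11 ≡ 19;  113^18 ≡ 61;  113^22 ≡ 162;  113^33 ≡ 93;  113^66 ≡ 92;  113^99 ≡ 198;  113^198 ≡ 1.
Smallest exponent giving 1 is 198.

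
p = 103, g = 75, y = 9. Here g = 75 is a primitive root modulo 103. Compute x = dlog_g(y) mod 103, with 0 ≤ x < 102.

Baby-step giant-step with m = ceil(sqrt(102)) = 11.
Baby table (75^j mod 103 for j=0..10):
  0:1  1:75  2:63  3:90  4:55  5:5  6:66  7:6
  8:38  9:69  10:25
Giant step factor: 75^(-11) ≡ 54 (mod 103).
Scan 9·54^i mod 103 for i = 0, 1, …:
  i=0: 9   i=1: 74   i=2: 82   i=3: 102
  i=4: 49   i=5: 71   i=6: 23   i=7: 6
Match at i=7, j=7: x = 7·11 + 7 = 84.

84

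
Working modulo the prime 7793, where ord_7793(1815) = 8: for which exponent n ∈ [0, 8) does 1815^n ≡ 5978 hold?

5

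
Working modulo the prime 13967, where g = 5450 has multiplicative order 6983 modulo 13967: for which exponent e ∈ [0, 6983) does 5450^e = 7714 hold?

Baby-step giant-step with m = ceil(sqrt(6983)) = 84.
Baby table (5450^j mod 13967 for j=0..83):
  0:1  1:5450  2:8658  3:5574  4:75  5:3707  6:6868  7:13007
  8:5625  9:12652  10:12288  11:11802  12:2865  13:13111  14:13745  15:5229
  16:5370  17:5635  18:11284  19:1099  20:11674  21:3615  22:8280  23:12590
  24:9596  25:5752  26:6452  27:8461  28:7383  29:12390  30:9022  31:6060
  32:9012  33:7428  34:6234  35:7556  36:5484  37:12387  38:6639  39:8020
  40:6257  41:7203  42:9080  43:919  44:8364  45:9479  46:10584  47:13057
  48:12752  49:12575  50:11648  51:1585  52:6644  53:7336  54:7646  55:7139
  56:9455  57:5487  58:803  59:4679  60:10775  61:6482  62:4357  63:1750
  64:12006  65:11272  66:5534  67:5547  68:6562  69:7380  70:10007  71:10982
  72:3305  73:8787  74:10274  75:13564  76:10436  77:2576  78:2365  79:11676
  80:548  81:11629  82:9771  83:9746
Giant step factor: 5450^(-84) ≡ 5946 (mod 13967).
Scan 7714·5946^i mod 13967 for i = 0, 1, …:
  i=0: 7714   i=1: 13783   i=2: 9329   i=3: 7277
  i=4: 13243   i=5: 10899   i=6: 12541   i=7: 12940
  i=8: 11004   i=9: 8356     …   i=55: 2296
  i=56: 6257
Match at i=56, j=40: e = 56·84 + 40 = 4744.

4744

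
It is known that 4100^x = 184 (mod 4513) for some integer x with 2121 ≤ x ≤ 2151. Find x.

2135

Compute 4100^2121 mod 4513 = 2058, then multiply by 4100 repeatedly:
  4100^2121=2058  4100^2122=3003  4100^2123=836  4100^2124=2233  4100^2125=2936
  4100^2126=1429  4100^2127=1026  4100^2128=484  4100^2129=3193  4100^2130=3600
  4100^2131=2490  4100^2132=594  4100^2133=2893  4100^2134=1136  4100^2135=184
Found 184 at exponent 2135.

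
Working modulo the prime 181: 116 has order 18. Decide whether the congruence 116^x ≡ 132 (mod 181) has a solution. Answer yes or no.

yes

⟨116⟩ has order 18; its elements mod 181 are {1, 39, 43, 48, 49, 62, 65, 73, 80, 101, 108, 116, 119, 132, 133, 138, 142, 180}.
132 is in this set.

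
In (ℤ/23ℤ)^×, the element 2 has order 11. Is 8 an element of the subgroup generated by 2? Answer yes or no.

yes

⟨2⟩ has order 11; its elements mod 23 are {1, 2, 3, 4, 6, 8, 9, 12, 13, 16, 18}.
8 is in this set.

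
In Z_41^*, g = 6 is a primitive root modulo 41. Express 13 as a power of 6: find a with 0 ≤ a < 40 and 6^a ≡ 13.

31

Successive powers of 6 modulo 41:
  6^0=1  6^1=6  6^2=36  6^3=11  6^4=25  6^5=27
  6^6=39  6^7=29  6^8=10  6^9=19  6^10=32  6^11=28
  6^12=4  6^13=24  6^14=21  6^15=3  6^16=18  6^17=26
  6^18=33  6^19=34  6^20=40  6^21=35  6^22=5  6^23=30
  6^24=16  6^25=14  6^26=2  6^27=12  6^28=31  6^29=22
  6^30=9  6^31=13
So 6^31 ≡ 13 (mod 41), giving a = 31.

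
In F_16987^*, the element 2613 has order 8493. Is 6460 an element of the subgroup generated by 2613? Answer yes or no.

yes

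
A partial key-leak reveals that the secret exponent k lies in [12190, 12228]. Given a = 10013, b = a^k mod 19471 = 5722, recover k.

Compute 10013^12190 mod 19471 = 5019, then multiply by 10013 repeatedly:
  10013^12190=5019  10013^12191=596  10013^12192=9622  10013^12193=2578  10013^12194=14439
  10013^12195=5532  10013^12196=16392  10013^12197=12037  10013^12198=991  10013^12199=12144
  10013^12200=1477  10013^12201=10712  10013^12202=12988  10013^12203=2035  10013^12204=9789
  10013^12205=243  10013^12206=18755  10013^12207=15491  10013^12208=5397  10013^12209=8136
  10013^12210=18575  10013^12211=4483  10013^12212=7624  10013^12213=12792  10013^12214=6058
  10013^12215=6589  10013^12216=7909  10013^12217=4260  10013^12218=13890  10013^12219=18688
  10013^12220=6634  10013^12221=10661  10013^12222=8571  10013^12223=12726  10013^12224=7214
  10013^12225=15843  10013^12226=5722
Found 5722 at exponent 12226.

12226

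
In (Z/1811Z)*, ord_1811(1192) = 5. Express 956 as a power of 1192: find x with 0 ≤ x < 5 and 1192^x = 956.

3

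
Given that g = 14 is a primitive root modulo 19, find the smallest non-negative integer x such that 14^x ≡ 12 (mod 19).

Successive powers of 14 modulo 19:
  14^0=1  14^1=14  14^2=6  14^3=8  14^4=17  14^5=10
  14^6=7  14^7=3  14^8=4  14^9=18  14^10=5  14^11=13
  14^12=11  14^13=2  14^14=9  14^15=12
So 14^15 ≡ 12 (mod 19), giving x = 15.

15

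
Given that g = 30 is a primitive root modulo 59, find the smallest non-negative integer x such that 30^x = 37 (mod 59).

3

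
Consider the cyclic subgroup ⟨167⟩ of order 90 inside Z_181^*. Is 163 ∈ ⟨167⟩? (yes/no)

163 ∈ ⟨167⟩ iff 163^90 ≡ 1 (mod 181), since |⟨167⟩| = 90.
163^90 mod 181 = 180.
Since 180 ≠ 1, 163 does not lie in the subgroup.

no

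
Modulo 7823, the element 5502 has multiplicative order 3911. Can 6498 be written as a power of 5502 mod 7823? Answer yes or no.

6498 ∈ ⟨5502⟩ iff 6498^3911 ≡ 1 (mod 7823), since |⟨5502⟩| = 3911.
6498^3911 mod 7823 = 1.
Since 1 = 1, 6498 lies in the subgroup.

yes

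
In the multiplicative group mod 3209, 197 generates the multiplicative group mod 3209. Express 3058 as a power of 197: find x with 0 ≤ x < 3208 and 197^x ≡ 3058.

Baby-step giant-step with m = ceil(sqrt(3208)) = 57.
Baby table (197^j mod 3209 for j=0..56):
  0:1  1:197  2:301  3:1535  4:749  5:3148  6:819  7:893
  8:2635  9:2446  10:512  11:1385  12:80  13:2924  14:1617  15:858
  16:2158  17:1538  18:1340  19:842  20:2215  21:3140  22:2452  23:1694
  24:3191  25:2872  26:1000  27:1251  28:2563  29:1098  30:1303  31:3180
  32:705  33:898  34:411  35:742  36:1769  37:1921  38:2984  39:601
  40:2873  41:1197  42:1552  43:889  44:1847  45:1242  46:790  47:1598
  48:324  49:2857  50:1254  51:3154  52:2001  53:2699  54:2218  55:522
  56:146
Giant step factor: 197^(-57) ≡ 2400 (mod 3209).
Scan 3058·2400^i mod 3209 for i = 0, 1, …:
  i=0: 3058   i=1: 217   i=2: 942   i=3: 1664
  i=4: 1604   i=5: 2009   i=6: 1682   i=7: 3087
  i=8: 2428   i=9: 2865     …   i=18: 1554
  i=19: 742
Match at i=19, j=35: x = 19·57 + 35 = 1118.

1118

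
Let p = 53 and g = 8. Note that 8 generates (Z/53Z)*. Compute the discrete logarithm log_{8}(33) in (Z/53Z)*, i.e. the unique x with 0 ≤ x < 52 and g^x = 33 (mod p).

Successive powers of 8 modulo 53:
  8^0=1  8^1=8  8^2=11  8^3=35  8^4=15  8^5=14
  8^6=6  8^7=48  8^8=13  8^9=51  8^10=37  8^11=31
  8^12=36  8^13=23  8^14=25  8^15=41  8^16=10  8^17=27
  8^18=4  8^19=32  8^20=44  8^21=34  8^22=7  8^23=3
  8^24=24  8^25=33
So 8^25 ≡ 33 (mod 53), giving x = 25.

25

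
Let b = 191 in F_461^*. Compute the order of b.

115

The order of 191 must divide p − 1 = 460 = 2^2 · 5 · 23.
Divisors: 1, 2, 4, 5, 10, 20, 23, 46, 92, 115, 230, 460.
Check each in increasing order: 191^1 ≡ 191;  191^2 ≡ 62;  191^4 ≡ 156;  191^5 ≡ 292;  191^10 ≡ 440;  191^20 ≡ 441;  191^23 ≡ 114;  191^46 ≡ 88;  191^92 ≡ 368;  191^115 ≡ 1.
Smallest exponent giving 1 is 115.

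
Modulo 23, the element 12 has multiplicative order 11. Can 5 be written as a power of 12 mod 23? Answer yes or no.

no

⟨12⟩ has order 11; its elements mod 23 are {1, 2, 3, 4, 6, 8, 9, 12, 13, 16, 18}.
5 is not in this set.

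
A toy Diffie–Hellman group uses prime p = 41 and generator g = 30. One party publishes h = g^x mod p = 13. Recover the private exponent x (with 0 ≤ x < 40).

17

Successive powers of 30 modulo 41:
  30^0=1  30^1=30  30^2=39  30^3=22  30^4=4  30^5=38
  30^6=33  30^7=6  30^8=16  30^9=29  30^10=9  30^11=24
  30^12=23  30^13=34  30^14=36  30^15=14  30^16=10  30^17=13
So 30^17 ≡ 13 (mod 41), giving x = 17.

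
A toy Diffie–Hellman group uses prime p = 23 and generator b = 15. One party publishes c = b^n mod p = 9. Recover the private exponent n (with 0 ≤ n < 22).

20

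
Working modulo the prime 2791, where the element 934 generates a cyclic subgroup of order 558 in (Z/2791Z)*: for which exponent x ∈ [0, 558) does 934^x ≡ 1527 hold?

Baby-step giant-step with m = ceil(sqrt(558)) = 24.
Baby table (934^j mod 2791 for j=0..23):
  0:1  1:934  2:1564  3:1083  4:1180  5:2466  6:669  7:2453
  8:2482  9:1658  10:2358  11:273  12:1001  13:2740  14:2604  15:1175
  16:587  17:1222  18:2620  19:2164  20:492  21:1804  22:1963  23:2546
Giant step factor: 934^(-24) ≡ 785 (mod 2791).
Scan 1527·785^i mod 2791 for i = 0, 1, …:
  i=0: 1527   i=1: 1356   i=2: 1089   i=3: 819
  i=4: 985   i=5: 118   i=6: 527   i=7: 627
  i=8: 979   i=9: 990     …   i=18: 99
  i=19: 2358
Match at i=19, j=10: x = 19·24 + 10 = 466.

466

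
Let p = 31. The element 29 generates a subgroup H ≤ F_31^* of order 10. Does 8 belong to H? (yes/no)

yes

8 ∈ ⟨29⟩ iff 8^10 ≡ 1 (mod 31), since |⟨29⟩| = 10.
8^10 mod 31 = 1.
Since 1 = 1, 8 lies in the subgroup.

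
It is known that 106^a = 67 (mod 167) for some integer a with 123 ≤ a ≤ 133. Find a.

Compute 106^123 mod 167 = 138, then multiply by 106 repeatedly:
  106^123=138  106^124=99  106^125=140  106^126=144  106^127=67
Found 67 at exponent 127.

127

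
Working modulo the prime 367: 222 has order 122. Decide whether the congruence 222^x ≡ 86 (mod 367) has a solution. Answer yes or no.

86 ∈ ⟨222⟩ iff 86^122 ≡ 1 (mod 367), since |⟨222⟩| = 122.
86^122 mod 367 = 1.
Since 1 = 1, 86 lies in the subgroup.

yes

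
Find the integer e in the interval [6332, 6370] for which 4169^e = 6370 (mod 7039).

Compute 4169^6332 mod 7039 = 815, then multiply by 4169 repeatedly:
  4169^6332=815  4169^6333=4937  4169^6334=317  4169^6335=5280  4169^6336=1367
  4169^6337=4472  4169^6338=4496  4169^6339=6006  4169^6340=1291  4169^6341=4383
  4169^6342=6522  4169^6343=5600  4169^6344=5076  4169^6345=2610  4169^6346=5835
  4169^6347=6370
Found 6370 at exponent 6347.

6347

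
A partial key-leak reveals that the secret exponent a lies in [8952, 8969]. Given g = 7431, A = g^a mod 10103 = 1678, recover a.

8955

Compute 7431^8952 mod 10103 = 4629, then multiply by 7431 repeatedly:
  7431^8952=4629  7431^8953=7487  7431^8954=8779  7431^8955=1678
Found 1678 at exponent 8955.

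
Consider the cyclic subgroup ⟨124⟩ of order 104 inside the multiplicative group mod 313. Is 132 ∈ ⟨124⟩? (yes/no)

132 ∈ ⟨124⟩ iff 132^104 ≡ 1 (mod 313), since |⟨124⟩| = 104.
132^104 mod 313 = 98.
Since 98 ≠ 1, 132 does not lie in the subgroup.

no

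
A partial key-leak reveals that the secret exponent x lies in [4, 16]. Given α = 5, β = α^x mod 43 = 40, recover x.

Compute 5^4 mod 43 = 23, then multiply by 5 repeatedly:
  5^4=23  5^5=29  5^6=16  5^7=37  5^8=13
  5^9=22  5^10=24  5^11=34  5^12=41  5^13=33
  5^14=36  5^15=8  5^16=40
Found 40 at exponent 16.

16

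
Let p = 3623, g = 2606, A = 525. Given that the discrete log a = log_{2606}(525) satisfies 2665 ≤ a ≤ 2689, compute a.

Compute 2606^2665 mod 3623 = 1050, then multiply by 2606 repeatedly:
  2606^2665=1050  2606^2666=935  2606^2667=1954  2606^2668=1809  2606^2669=731
  2606^2670=2911  2606^2671=3127  2606^2672=835  2606^2673=2210  2606^2674=2313
  2606^2675=2629  2606^2676=81  2606^2677=952  2606^2678=2780  2606^2679=2303
  2606^2680=1930  2606^2681=856  2606^2682=2591  2606^2683=2497  2606^2684=274
  2606^2685=313  2606^2686=503  2606^2687=2915  2606^2688=2682  2606^2689=525
Found 525 at exponent 2689.

2689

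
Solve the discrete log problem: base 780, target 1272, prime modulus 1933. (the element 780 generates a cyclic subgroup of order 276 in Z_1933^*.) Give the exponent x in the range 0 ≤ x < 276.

Baby-step giant-step with m = ceil(sqrt(276)) = 17.
Baby table (780^j mod 1933 for j=0..16):
  0:1  1:780  2:1438  3:500  4:1467  5:1857  6:643  7:893
  8:660  9:622  10:1910  11:1390  12:1720  13:98  14:1053  15:1748
  16:675
Giant step factor: 780^(-17) ≡ 275 (mod 1933).
Scan 1272·275^i mod 1933 for i = 0, 1, …:
  i=0: 1272   i=1: 1860   i=2: 1188   i=3: 23
  i=4: 526   i=5: 1608   i=6: 1476   i=7: 1903
  i=8: 1415   i=9: 592   i=10: 428   i=11: 1720
Match at i=11, j=12: x = 11·17 + 12 = 199.

199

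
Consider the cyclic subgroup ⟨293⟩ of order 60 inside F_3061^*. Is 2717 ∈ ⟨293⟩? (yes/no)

2717 ∈ ⟨293⟩ iff 2717^60 ≡ 1 (mod 3061), since |⟨293⟩| = 60.
2717^60 mod 3061 = 1.
Since 1 = 1, 2717 lies in the subgroup.

yes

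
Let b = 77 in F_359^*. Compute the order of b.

The order of 77 must divide p − 1 = 358 = 2 · 179.
Divisors: 1, 2, 179, 358.
Check each in increasing order: 77^1 ≡ 77;  77^2 ≡ 185;  77^179 ≡ 358;  77^358 ≡ 1.
Smallest exponent giving 1 is 358.

358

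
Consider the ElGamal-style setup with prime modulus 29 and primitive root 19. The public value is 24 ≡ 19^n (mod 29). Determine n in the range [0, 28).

Successive powers of 19 modulo 29:
  19^0=1  19^1=19  19^2=13  19^3=15  19^4=24
So 19^4 ≡ 24 (mod 29), giving n = 4.

4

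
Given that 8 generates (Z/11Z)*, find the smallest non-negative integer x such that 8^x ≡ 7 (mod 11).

9

Successive powers of 8 modulo 11:
  8^0=1  8^1=8  8^2=9  8^3=6  8^4=4  8^5=10
  8^6=3  8^7=2  8^8=5  8^9=7
So 8^9 ≡ 7 (mod 11), giving x = 9.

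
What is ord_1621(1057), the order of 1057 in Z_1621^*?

The order of 1057 must divide p − 1 = 1620 = 2^2 · 3^4 · 5.
Divisors: 1, 2, 3, 4, 5, 6, 9, 10, 12, 15, 18, 20, 27, 30, 36, 45, 54, 60, 81, 90, 108, 135, 162, 180, 270, 324, 405, 540, 810, 1620.
Check each in increasing order: 1057^1 ≡ 1057;  1057^2 ≡ 380;  1057^3 ≡ 1273;  1057^4 ≡ 131;  1057^5 ≡ 682;  1057^6 ≡ 1150;  1057^9 ≡ 187;  1057^10 ≡ 1518;  1057^12 ≡ 1385;  1057^15 ≡ 1078;  1057^18 ≡ 928;  1057^20 ≡ 883;  1057^27 ≡ 89;  1057^30 ≡ 1448;  1057^36 ≡ 433;  1057^45 ≡ 1542;  1057^54 ≡ 1437;  1057^60 ≡ 751;  1057^81 ≡ 1455;  1057^90 ≡ 1378;  1057^108 ≡ 1436;  1057^135 ≡ 1366;  1057^162 ≡ 1620;  1057^180 ≡ 693;  1057^270 ≡ 185;  1057^324 ≡ 1.
Smallest exponent giving 1 is 324.

324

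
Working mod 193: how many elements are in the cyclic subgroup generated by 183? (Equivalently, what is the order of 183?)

192

The order of 183 must divide p − 1 = 192 = 2^6 · 3.
Divisors: 1, 2, 3, 4, 6, 8, 12, 16, 24, 32, 48, 64, 96, 192.
Check each in increasing order: 183^1 ≡ 183;  183^2 ≡ 100;  183^3 ≡ 158;  183^4 ≡ 157;  183^6 ≡ 67;  183^8 ≡ 138;  183^12 ≡ 50;  183^16 ≡ 130;  183^24 ≡ 184;  183^32 ≡ 109;  183^48 ≡ 81;  183^64 ≡ 108;  183^96 ≡ 192;  183^192 ≡ 1.
Smallest exponent giving 1 is 192.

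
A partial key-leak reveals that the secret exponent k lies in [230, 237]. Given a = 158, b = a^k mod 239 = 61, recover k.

234

Compute 158^230 mod 239 = 136, then multiply by 158 repeatedly:
  158^230=136  158^231=217  158^232=109  158^233=14  158^234=61
Found 61 at exponent 234.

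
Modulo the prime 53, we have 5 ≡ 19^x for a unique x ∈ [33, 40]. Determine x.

Compute 19^33 mod 53 = 26, then multiply by 19 repeatedly:
  19^33=26  19^34=17  19^35=5
Found 5 at exponent 35.

35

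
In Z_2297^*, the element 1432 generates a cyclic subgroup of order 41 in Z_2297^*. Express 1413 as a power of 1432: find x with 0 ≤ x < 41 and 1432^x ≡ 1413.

Baby-step giant-step with m = ceil(sqrt(41)) = 7.
Baby table (1432^j mod 2297 for j=0..6):
  0:1  1:1432  2:1700  3:1877  4:374  5:367  6:1828
Giant step factor: 1432^(-7) ≡ 1967 (mod 2297).
Scan 1413·1967^i mod 2297 for i = 0, 1, …:
  i=0: 1413   i=1: 1
Match at i=1, j=0: x = 1·7 + 0 = 7.

7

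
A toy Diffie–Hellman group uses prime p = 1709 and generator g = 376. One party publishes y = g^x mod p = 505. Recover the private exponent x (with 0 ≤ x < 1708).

41

Baby-step giant-step with m = ceil(sqrt(1708)) = 42.
Baby table (376^j mod 1709 for j=0..41):
  0:1  1:376  2:1238  3:640  4:1380  5:1053  6:1149  7:1356
  8:574  9:490  10:1377  11:1634  12:853  13:1145  14:1561  15:749
  16:1348  17:984  18:840  19:1384  20:848  21:974  22:498  23:967
  24:1284  25:846  26:222  27:1440  28:1396  29:233  30:449  31:1342
  32:437  33:248  34:962  35:1113  36:1492  37:440  38:1376  39:1258
  40:1324  41:505
Giant step factor: 376^(-42) ≡ 1303 (mod 1709).
Scan 505·1303^i mod 1709 for i = 0, 1, …:
  i=0: 505
Match at i=0, j=41: x = 0·42 + 41 = 41.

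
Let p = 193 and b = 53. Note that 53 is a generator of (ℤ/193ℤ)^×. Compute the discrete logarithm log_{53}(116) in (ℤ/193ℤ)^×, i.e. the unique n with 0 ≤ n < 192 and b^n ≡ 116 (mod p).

Baby-step giant-step with m = ceil(sqrt(192)) = 14.
Baby table (53^j mod 193 for j=0..13):
  0:1  1:53  2:107  3:74  4:62  5:5  6:72  7:149
  8:177  9:117  10:25  11:167  12:166  13:113
Giant step factor: 53^(-14) ≡ 161 (mod 193).
Scan 116·161^i mod 193 for i = 0, 1, …:
  i=0: 116   i=1: 148   i=2: 89   i=3: 47
  i=4: 40   i=5: 71   i=6: 44   i=7: 136
  i=8: 87   i=9: 111   i=10: 115   i=11: 180
  i=12: 30   i=13: 5
Match at i=13, j=5: n = 13·14 + 5 = 187.

187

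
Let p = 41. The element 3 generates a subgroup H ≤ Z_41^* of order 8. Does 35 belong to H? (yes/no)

35 ∈ ⟨3⟩ iff 35^8 ≡ 1 (mod 41), since |⟨3⟩| = 8.
35^8 mod 41 = 10.
Since 10 ≠ 1, 35 does not lie in the subgroup.

no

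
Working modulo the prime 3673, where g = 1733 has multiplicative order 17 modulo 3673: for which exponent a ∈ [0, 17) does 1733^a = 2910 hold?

16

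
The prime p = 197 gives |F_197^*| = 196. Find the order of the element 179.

The order of 179 must divide p − 1 = 196 = 2^2 · 7^2.
Divisors: 1, 2, 4, 7, 14, 28, 49, 98, 196.
Check each in increasing order: 179^1 ≡ 179;  179^2 ≡ 127;  179^4 ≡ 172;  179^7 ≡ 20;  179^14 ≡ 6;  179^28 ≡ 36;  179^49 ≡ 183;  179^98 ≡ 196;  179^196 ≡ 1.
Smallest exponent giving 1 is 196.

196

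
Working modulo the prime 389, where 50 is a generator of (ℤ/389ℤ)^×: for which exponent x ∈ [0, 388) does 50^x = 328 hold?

Baby-step giant-step with m = ceil(sqrt(388)) = 20.
Baby table (50^j mod 389 for j=0..19):
  0:1  1:50  2:166  3:131  4:326  5:351  6:45  7:305
  8:79  9:60  10:277  11:235  12:80  13:110  14:54  15:366
  16:17  17:72  18:99  19:282
Giant step factor: 50^(-20) ≡ 77 (mod 389).
Scan 328·77^i mod 389 for i = 0, 1, …:
  i=0: 328   i=1: 360   i=2: 101   i=3: 386
  i=4: 158   i=5: 107   i=6: 70   i=7: 333
  i=8: 356   i=9: 182     …   i=14: 57
  i=15: 110
Match at i=15, j=13: x = 15·20 + 13 = 313.

313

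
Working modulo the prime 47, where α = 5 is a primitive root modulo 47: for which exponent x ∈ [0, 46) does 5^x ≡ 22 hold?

Baby-step giant-step with m = ceil(sqrt(46)) = 7.
Baby table (5^j mod 47 for j=0..6):
  0:1  1:5  2:25  3:31  4:14  5:23  6:21
Giant step factor: 5^(-7) ≡ 30 (mod 47).
Scan 22·30^i mod 47 for i = 0, 1, …:
  i=0: 22   i=1: 2   i=2: 13   i=3: 14
Match at i=3, j=4: x = 3·7 + 4 = 25.

25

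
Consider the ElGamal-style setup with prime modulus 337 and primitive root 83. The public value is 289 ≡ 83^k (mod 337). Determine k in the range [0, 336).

Baby-step giant-step with m = ceil(sqrt(336)) = 19.
Baby table (83^j mod 337 for j=0..18):
  0:1  1:83  2:149  3:235  4:296  5:304  6:294  7:138
  8:333  9:5  10:78  11:71  12:164  13:132  14:172  15:122
  16:16  17:317  18:25
Giant step factor: 83^(-19) ≡ 248 (mod 337).
Scan 289·248^i mod 337 for i = 0, 1, …:
  i=0: 289   i=1: 228   i=2: 265   i=3: 5
Match at i=3, j=9: k = 3·19 + 9 = 66.

66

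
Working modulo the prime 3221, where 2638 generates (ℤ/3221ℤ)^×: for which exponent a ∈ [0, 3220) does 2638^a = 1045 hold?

1249

Baby-step giant-step with m = ceil(sqrt(3220)) = 57.
Baby table (2638^j mod 3221 for j=0..56):
  0:1  1:2638  2:1684  3:633  4:1376  5:3042  6:1285  7:1338
  8:2649  9:1713  10:3052  11:1897  12:2073  13:2537  14:2589  15:1262
  16:1863  17:2569  18:38  19:393  20:2793  21:1507  22:752  23:2861
  24:515  25:2529  26:811  27:674  28:20  29:1224  30:1470  31:2997
  32:1752  33:2862  34:3153  35:992  36:1444  37:2050  38:3062  39:2509
  40:2808  41:2425  42:244  43:2693  44:1829  45:3065  46:760  47:1418
  48:1103  49:1151  50:2156  51:2463  52:637  53:2265  54:115  55:596
  56:400
Giant step factor: 2638^(-57) ≡ 1613 (mod 3221).
Scan 1045·1613^i mod 3221 for i = 0, 1, …:
  i=0: 1045   i=1: 1002   i=2: 2505   i=3: 1431
  i=4: 1967   i=5: 86   i=6: 215   i=7: 2148
  i=8: 2149   i=9: 541     …   i=20: 899
  i=21: 637
Match at i=21, j=52: a = 21·57 + 52 = 1249.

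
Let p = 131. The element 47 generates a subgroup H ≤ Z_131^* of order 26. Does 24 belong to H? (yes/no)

yes

24 ∈ ⟨47⟩ iff 24^26 ≡ 1 (mod 131), since |⟨47⟩| = 26.
24^26 mod 131 = 1.
Since 1 = 1, 24 lies in the subgroup.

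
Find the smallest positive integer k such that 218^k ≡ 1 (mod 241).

The order of 218 must divide p − 1 = 240 = 2^4 · 3 · 5.
Divisors: 1, 2, 3, 4, 5, 6, 8, 10, 12, 15, 16, 20, 24, 30, 40, 48, 60, 80, 120, 240.
Check each in increasing order: 218^1 ≡ 218;  218^2 ≡ 47;  218^3 ≡ 124;  218^4 ≡ 40;  218^5 ≡ 44;  218^6 ≡ 193;  218^8 ≡ 154;  218^10 ≡ 8;  218^12 ≡ 135;  218^15 ≡ 111;  218^16 ≡ 98;  218^20 ≡ 64;  218^24 ≡ 150;  218^30 ≡ 30;  218^40 ≡ 240;  218^48 ≡ 87;  218^60 ≡ 177;  218^80 ≡ 1.
Smallest exponent giving 1 is 80.

80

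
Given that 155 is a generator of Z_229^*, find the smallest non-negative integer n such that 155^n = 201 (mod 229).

29

Baby-step giant-step with m = ceil(sqrt(228)) = 16.
Baby table (155^j mod 229 for j=0..15):
  0:1  1:155  2:209  3:106  4:171  5:170  6:15  7:35
  8:158  9:216  10:46  11:31  12:225  13:67  14:80  15:34
Giant step factor: 155^(-16) ≡ 153 (mod 229).
Scan 201·153^i mod 229 for i = 0, 1, …:
  i=0: 201   i=1: 67
Match at i=1, j=13: n = 1·16 + 13 = 29.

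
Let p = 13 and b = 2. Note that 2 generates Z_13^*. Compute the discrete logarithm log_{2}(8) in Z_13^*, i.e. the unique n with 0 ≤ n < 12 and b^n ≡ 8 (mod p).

3

Successive powers of 2 modulo 13:
  2^0=1  2^1=2  2^2=4  2^3=8
So 2^3 ≡ 8 (mod 13), giving n = 3.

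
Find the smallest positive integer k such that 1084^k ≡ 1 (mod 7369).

7368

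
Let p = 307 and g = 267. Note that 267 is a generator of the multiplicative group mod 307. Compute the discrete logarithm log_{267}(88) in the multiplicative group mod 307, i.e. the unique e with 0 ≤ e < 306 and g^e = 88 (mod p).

Baby-step giant-step with m = ceil(sqrt(306)) = 18.
Baby table (267^j mod 307 for j=0..17):
  0:1  1:267  2:65  3:163  4:234  5:157  6:167  7:74
  8:110  9:205  10:89  11:124  12:259  13:78  14:257  15:158
  16:127  17:139
Giant step factor: 267^(-18) ≡ 9 (mod 307).
Scan 88·9^i mod 307 for i = 0, 1, …:
  i=0: 88   i=1: 178   i=2: 67   i=3: 296
  i=4: 208   i=5: 30   i=6: 270   i=7: 281
  i=8: 73   i=9: 43     …   i=15: 111
  i=16: 78
Match at i=16, j=13: e = 16·18 + 13 = 301.

301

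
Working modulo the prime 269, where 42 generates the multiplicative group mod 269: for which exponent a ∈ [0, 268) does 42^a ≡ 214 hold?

100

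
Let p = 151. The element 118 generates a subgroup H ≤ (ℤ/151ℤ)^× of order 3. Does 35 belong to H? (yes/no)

no

⟨118⟩ has order 3; its elements mod 151 are {1, 32, 118}.
35 is not in this set.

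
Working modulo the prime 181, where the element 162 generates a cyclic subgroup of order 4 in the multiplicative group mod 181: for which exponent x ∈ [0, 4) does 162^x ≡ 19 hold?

3

Successive powers of 162 modulo 181:
  162^0=1  162^1=162  162^2=180  162^3=19
So 162^3 ≡ 19 (mod 181), giving x = 3.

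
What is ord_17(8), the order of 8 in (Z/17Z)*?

8

The order of 8 must divide p − 1 = 16 = 2^4.
Divisors: 1, 2, 4, 8, 16.
Check each in increasing order: 8^1 ≡ 8;  8^2 ≡ 13;  8^4 ≡ 16;  8^8 ≡ 1.
Smallest exponent giving 1 is 8.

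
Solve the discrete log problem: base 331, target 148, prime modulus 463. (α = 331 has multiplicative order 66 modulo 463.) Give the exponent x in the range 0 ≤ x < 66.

19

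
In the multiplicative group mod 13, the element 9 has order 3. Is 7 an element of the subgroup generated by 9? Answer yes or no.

⟨9⟩ has order 3; its elements mod 13 are {1, 3, 9}.
7 is not in this set.

no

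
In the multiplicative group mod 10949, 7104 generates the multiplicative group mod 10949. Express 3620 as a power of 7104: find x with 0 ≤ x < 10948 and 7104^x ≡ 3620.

3397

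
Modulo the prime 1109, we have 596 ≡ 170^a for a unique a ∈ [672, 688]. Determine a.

Compute 170^672 mod 1109 = 1007, then multiply by 170 repeatedly:
  170^672=1007  170^673=404  170^674=1031  170^675=48  170^676=397
  170^677=950  170^678=695  170^679=596
Found 596 at exponent 679.

679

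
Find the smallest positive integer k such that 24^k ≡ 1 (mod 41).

40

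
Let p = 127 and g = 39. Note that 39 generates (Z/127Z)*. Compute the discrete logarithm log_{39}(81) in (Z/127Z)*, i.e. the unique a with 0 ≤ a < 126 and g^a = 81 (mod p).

8

Successive powers of 39 modulo 127:
  39^0=1  39^1=39  39^2=124  39^3=10  39^4=9  39^5=97
  39^6=100  39^7=90  39^8=81
So 39^8 ≡ 81 (mod 127), giving a = 8.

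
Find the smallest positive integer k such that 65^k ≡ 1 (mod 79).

13

The order of 65 must divide p − 1 = 78 = 2 · 3 · 13.
Divisors: 1, 2, 3, 6, 13, 26, 39, 78.
Check each in increasing order: 65^1 ≡ 65;  65^2 ≡ 38;  65^3 ≡ 21;  65^6 ≡ 46;  65^13 ≡ 1.
Smallest exponent giving 1 is 13.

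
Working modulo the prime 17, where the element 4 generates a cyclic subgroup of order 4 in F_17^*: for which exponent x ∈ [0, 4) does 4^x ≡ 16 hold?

2

Successive powers of 4 modulo 17:
  4^0=1  4^1=4  4^2=16
So 4^2 ≡ 16 (mod 17), giving x = 2.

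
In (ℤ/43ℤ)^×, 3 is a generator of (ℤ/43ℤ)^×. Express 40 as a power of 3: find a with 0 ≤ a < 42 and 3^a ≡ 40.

22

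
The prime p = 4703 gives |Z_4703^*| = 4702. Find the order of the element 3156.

2351

The order of 3156 must divide p − 1 = 4702 = 2 · 2351.
Divisors: 1, 2, 2351, 4702.
Check each in increasing order: 3156^1 ≡ 3156;  3156^2 ≡ 4085;  3156^2351 ≡ 1.
Smallest exponent giving 1 is 2351.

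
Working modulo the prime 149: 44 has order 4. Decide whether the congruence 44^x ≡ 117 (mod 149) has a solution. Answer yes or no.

⟨44⟩ has order 4; its elements mod 149 are {1, 44, 105, 148}.
117 is not in this set.

no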